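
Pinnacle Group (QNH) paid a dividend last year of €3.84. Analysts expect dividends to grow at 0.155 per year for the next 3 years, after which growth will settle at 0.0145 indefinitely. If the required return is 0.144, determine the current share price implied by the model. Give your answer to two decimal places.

€42.70

Two-stage DDM. Project D₁…D_3 at 0.155, terminal growth 0.0145, discount at r = 0.144.
D_1 = 4.4352
D_2 = 5.1227
D_3 = 5.9167
Terminal value at t=3: TV = D_4/(r−g) = 6.0025/(0.144−0.0145) = 46.3510
P₀ = 4.4352/(1+0.144)^1 + 5.1227/(1+0.144)^2 + 5.9167/(1+0.144)^3 + 46.3510/(1+0.144)^3 = 42.7016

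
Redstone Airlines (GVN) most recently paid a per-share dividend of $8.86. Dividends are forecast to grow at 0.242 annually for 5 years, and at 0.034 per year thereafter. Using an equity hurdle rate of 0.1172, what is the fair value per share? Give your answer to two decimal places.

Two-stage DDM. Project D₁…D_5 at 0.242, terminal growth 0.034, discount at r = 0.1172.
D_1 = 11.0041
D_2 = 13.6671
D_3 = 16.9746
D_4 = 21.0824
D_5 = 26.1843
Terminal value at t=5: TV = D_6/(r−g) = 27.0746/(0.1172−0.034) = 325.4160
P₀ = 11.0041/(1+0.1172)^1 + 13.6671/(1+0.1172)^2 + 16.9746/(1+0.1172)^3 + 21.0824/(1+0.1172)^4 + 26.1843/(1+0.1172)^5 + 325.4160/(1+0.1172)^5 = 248.5262

$248.53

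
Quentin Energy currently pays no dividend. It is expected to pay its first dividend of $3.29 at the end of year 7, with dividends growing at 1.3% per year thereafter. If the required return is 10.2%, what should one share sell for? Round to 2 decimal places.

Deferred-dividend DDM. At t=6 the remaining stream is a growing perpetuity with first payment D_7 = 3.29.
V_6 = D_7/(r−g) = 3.29/(0.102−0.013) = 36.9663
P₀ = V_6/(1+r)^6 = 36.9663/(1+0.102)^6 = 20.6403

$20.64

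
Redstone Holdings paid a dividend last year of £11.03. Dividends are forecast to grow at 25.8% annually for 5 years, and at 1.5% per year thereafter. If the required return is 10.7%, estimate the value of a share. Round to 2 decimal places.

Two-stage DDM. Project D₁…D_5 at 0.258, terminal growth 0.015, discount at r = 0.107.
D_1 = 13.8757
D_2 = 17.4557
D_3 = 21.9592
D_4 = 27.6247
D_5 = 34.7519
Terminal value at t=5: TV = D_6/(r−g) = 35.2732/(0.107−0.015) = 383.4043
P₀ = 13.8757/(1+0.107)^1 + 17.4557/(1+0.107)^2 + 21.9592/(1+0.107)^3 + 27.6247/(1+0.107)^4 + 34.7519/(1+0.107)^5 + 383.4043/(1+0.107)^5 = 312.8976

£312.90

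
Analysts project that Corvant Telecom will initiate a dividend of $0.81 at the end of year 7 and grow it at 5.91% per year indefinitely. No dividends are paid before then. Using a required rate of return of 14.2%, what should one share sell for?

Deferred-dividend DDM. At t=6 the remaining stream is a growing perpetuity with first payment D_7 = 0.81.
V_6 = D_7/(r−g) = 0.81/(0.142−0.0591) = 9.7708
P₀ = V_6/(1+r)^6 = 9.7708/(1+0.142)^6 = 4.4049

$4.40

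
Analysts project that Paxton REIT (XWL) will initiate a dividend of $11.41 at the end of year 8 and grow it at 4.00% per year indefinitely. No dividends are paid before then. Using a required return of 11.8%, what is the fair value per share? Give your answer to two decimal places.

$67.00

Deferred-dividend DDM. At t=7 the remaining stream is a growing perpetuity with first payment D_8 = 11.41.
V_7 = D_8/(r−g) = 11.41/(0.118−0.04) = 146.2821
P₀ = V_7/(1+r)^7 = 146.2821/(1+0.118)^7 = 67.0036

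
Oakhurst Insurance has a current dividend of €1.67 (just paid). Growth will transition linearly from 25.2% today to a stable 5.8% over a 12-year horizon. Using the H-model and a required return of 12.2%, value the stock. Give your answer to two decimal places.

€57.98

H-model: P₀ = D₀[(1+g_L) + H(g_S−g_L)]/(r−g_L), with H = 12/2 = 6.
P₀ = 1.67 × [(1+0.058) + 6×(0.252−0.058)] / (0.122−0.058)
   = 1.67 × 2.2220 / 0.064 = 57.9803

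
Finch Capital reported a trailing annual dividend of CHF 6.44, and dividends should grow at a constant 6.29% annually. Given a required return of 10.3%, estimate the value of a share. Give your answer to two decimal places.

CHF 170.70

Gordon growth model: P₀ = D₁/(r − g). D₁ = 6.44 × (1 + 0.0629) = 6.8451.
P₀ = 6.8451 / (0.103 − 0.0629) = 6.8451 / 0.0401 = 170.7001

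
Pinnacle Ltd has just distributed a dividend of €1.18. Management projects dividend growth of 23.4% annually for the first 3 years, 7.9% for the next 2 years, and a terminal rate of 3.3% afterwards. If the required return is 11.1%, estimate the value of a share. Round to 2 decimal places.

Three-stage DDM. Project D₁…D_5; terminal Gordon value at t=5 with g = 0.033; discount at r = 0.111.
D_1 = 1.4561
D_2 = 1.7969
D_3 = 2.2173
D_4 = 2.3925
D_5 = 2.5815
TV_5 = 2.6667/(0.111−0.033) = 34.1882
P₀ = Σ Dₜ/(1+r)ᵗ + TV_5/(1+r)^5 = 27.6766

€27.68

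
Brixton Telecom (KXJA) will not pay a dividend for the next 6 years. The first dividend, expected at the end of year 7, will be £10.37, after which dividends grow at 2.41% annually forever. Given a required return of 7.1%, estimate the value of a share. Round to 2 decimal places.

£146.51

Deferred-dividend DDM. At t=6 the remaining stream is a growing perpetuity with first payment D_7 = 10.37.
V_6 = D_7/(r−g) = 10.37/(0.071−0.0241) = 221.1087
P₀ = V_6/(1+r)^6 = 221.1087/(1+0.071)^6 = 146.5106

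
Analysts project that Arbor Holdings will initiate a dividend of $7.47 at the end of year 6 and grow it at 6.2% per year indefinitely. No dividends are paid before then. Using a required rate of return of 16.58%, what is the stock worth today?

$33.42

Deferred-dividend DDM. At t=5 the remaining stream is a growing perpetuity with first payment D_6 = 7.47.
V_5 = D_6/(r−g) = 7.47/(0.1658−0.062) = 71.9653
P₀ = V_5/(1+r)^5 = 71.9653/(1+0.1658)^5 = 33.4197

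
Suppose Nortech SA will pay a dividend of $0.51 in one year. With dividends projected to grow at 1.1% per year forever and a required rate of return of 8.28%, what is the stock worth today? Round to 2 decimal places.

Gordon growth model: P₀ = D₁/(r − g), with D₁ = 0.51 given directly.
P₀ = 0.5100 / (0.0828 − 0.011) = 0.5100 / 0.0718 = 7.1031

$7.10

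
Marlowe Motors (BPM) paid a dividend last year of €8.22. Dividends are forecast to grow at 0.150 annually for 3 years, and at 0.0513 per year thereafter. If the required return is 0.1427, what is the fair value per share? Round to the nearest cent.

Two-stage DDM. Project D₁…D_3 at 0.15, terminal growth 0.0513, discount at r = 0.1427.
D_1 = 9.4530
D_2 = 10.8709
D_3 = 12.5016
Terminal value at t=3: TV = D_4/(r−g) = 13.1429/(0.1427−0.0513) = 143.7957
P₀ = 9.4530/(1+0.1427)^1 + 10.8709/(1+0.1427)^2 + 12.5016/(1+0.1427)^3 + 143.7957/(1+0.1427)^3 = 121.3480

€121.35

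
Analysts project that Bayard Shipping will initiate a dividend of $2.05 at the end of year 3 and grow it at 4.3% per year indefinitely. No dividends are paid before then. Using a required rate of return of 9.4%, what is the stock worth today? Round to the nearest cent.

Deferred-dividend DDM. At t=2 the remaining stream is a growing perpetuity with first payment D_3 = 2.05.
V_2 = D_3/(r−g) = 2.05/(0.094−0.043) = 40.1961
P₀ = V_2/(1+r)^2 = 40.1961/(1+0.094)^2 = 33.5853

$33.59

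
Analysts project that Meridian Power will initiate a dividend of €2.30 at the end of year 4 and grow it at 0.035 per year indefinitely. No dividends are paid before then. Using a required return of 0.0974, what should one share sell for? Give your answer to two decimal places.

€27.89

Deferred-dividend DDM. At t=3 the remaining stream is a growing perpetuity with first payment D_4 = 2.30.
V_3 = D_4/(r−g) = 2.30/(0.0974−0.035) = 36.8590
P₀ = V_3/(1+r)^3 = 36.8590/(1+0.0974)^3 = 27.8900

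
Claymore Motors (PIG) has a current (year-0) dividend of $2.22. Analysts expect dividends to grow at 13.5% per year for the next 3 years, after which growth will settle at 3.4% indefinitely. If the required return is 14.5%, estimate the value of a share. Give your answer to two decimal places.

Two-stage DDM. Project D₁…D_3 at 0.135, terminal growth 0.034, discount at r = 0.145.
D_1 = 2.5197
D_2 = 2.8599
D_3 = 3.2459
Terminal value at t=3: TV = D_4/(r−g) = 3.3563/(0.145−0.034) = 30.2370
P₀ = 2.5197/(1+0.145)^1 + 2.8599/(1+0.145)^2 + 3.2459/(1+0.145)^3 + 30.2370/(1+0.145)^3 = 26.6872

$26.69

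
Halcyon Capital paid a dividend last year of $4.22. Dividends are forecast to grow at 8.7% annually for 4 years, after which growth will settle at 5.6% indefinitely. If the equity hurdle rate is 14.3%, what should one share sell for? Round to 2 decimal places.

$56.81

Two-stage DDM. Project D₁…D_4 at 0.087, terminal growth 0.056, discount at r = 0.143.
D_1 = 4.5871
D_2 = 4.9862
D_3 = 5.4200
D_4 = 5.8916
Terminal value at t=4: TV = D_5/(r−g) = 6.2215/(0.143−0.056) = 71.5114
P₀ = 4.5871/(1+0.143)^1 + 4.9862/(1+0.143)^2 + 5.4200/(1+0.143)^3 + 5.8916/(1+0.143)^4 + 71.5114/(1+0.143)^4 = 56.8090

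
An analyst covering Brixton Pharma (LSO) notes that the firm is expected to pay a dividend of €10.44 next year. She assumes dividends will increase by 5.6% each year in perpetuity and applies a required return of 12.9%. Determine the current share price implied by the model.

€143.01

Gordon growth model: P₀ = D₁/(r − g), with D₁ = 10.44 given directly.
P₀ = 10.4400 / (0.129 − 0.056) = 10.4400 / 0.073 = 143.0137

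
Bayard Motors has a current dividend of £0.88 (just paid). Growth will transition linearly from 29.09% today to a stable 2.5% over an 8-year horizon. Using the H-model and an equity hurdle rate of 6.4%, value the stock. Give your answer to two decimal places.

£47.13

H-model: P₀ = D₀[(1+g_L) + H(g_S−g_L)]/(r−g_L), with H = 8/2 = 4.
P₀ = 0.88 × [(1+0.025) + 4×(0.2909−0.025)] / (0.064−0.025)
   = 0.88 × 2.0886 / 0.039 = 47.1274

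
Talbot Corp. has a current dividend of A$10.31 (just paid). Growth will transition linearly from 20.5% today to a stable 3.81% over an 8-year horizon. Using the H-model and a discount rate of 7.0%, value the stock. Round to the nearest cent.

A$551.28

H-model: P₀ = D₀[(1+g_L) + H(g_S−g_L)]/(r−g_L), with H = 8/2 = 4.
P₀ = 10.31 × [(1+0.0381) + 4×(0.205−0.0381)] / (0.07−0.0381)
   = 10.31 × 1.7057 / 0.0319 = 551.2780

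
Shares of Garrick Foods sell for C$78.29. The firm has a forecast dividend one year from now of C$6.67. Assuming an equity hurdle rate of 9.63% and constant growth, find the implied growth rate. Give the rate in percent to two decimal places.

From P₀ = D₁/(r − g), the implied growth is g = r − D₁/P₀.
g = 0.0963 − 6.67/78.29 = 0.0963 − 0.08520 = 0.01110

1.11%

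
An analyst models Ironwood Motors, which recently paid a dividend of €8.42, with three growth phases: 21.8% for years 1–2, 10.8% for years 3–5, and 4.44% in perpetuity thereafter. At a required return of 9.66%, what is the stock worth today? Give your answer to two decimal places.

Three-stage DDM. Project D₁…D_5; terminal Gordon value at t=5 with g = 0.0444; discount at r = 0.0966.
D_1 = 10.2556
D_2 = 12.4913
D_3 = 13.8403
D_4 = 15.3351
D_5 = 16.9913
TV_5 = 17.7457/(0.0966−0.0444) = 339.9557
P₀ = Σ Dₜ/(1+r)ᵗ + TV_5/(1+r)^5 = 265.9329

€265.93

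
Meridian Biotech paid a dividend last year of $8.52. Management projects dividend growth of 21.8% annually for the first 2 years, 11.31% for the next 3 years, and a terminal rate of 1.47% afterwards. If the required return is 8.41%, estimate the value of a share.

$224.55

Three-stage DDM. Project D₁…D_5; terminal Gordon value at t=5 with g = 0.0147; discount at r = 0.0841.
D_1 = 10.3774
D_2 = 12.6396
D_3 = 14.0692
D_4 = 15.6604
D_5 = 17.4316
TV_5 = 17.6878/(0.0841−0.0147) = 254.8678
P₀ = Σ Dₜ/(1+r)ᵗ + TV_5/(1+r)^5 = 224.5514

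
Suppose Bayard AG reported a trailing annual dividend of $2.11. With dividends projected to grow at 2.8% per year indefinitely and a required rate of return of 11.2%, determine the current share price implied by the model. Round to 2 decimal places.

$25.82

Gordon growth model: P₀ = D₁/(r − g). D₁ = 2.11 × (1 + 0.028) = 2.1691.
P₀ = 2.1691 / (0.112 − 0.028) = 2.1691 / 0.084 = 25.8224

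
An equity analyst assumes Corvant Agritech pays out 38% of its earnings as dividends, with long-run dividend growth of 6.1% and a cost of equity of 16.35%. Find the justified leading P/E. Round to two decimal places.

Justified leading P/E = b/(r−g) = 0.38/(0.1635−0.061) = 3.7073

3.71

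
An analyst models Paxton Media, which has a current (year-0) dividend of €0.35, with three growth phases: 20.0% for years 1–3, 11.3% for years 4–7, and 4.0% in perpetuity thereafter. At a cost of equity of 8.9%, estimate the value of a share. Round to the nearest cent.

€14.10

Three-stage DDM. Project D₁…D_7; terminal Gordon value at t=7 with g = 0.04; discount at r = 0.089.
D_1 = 0.4200
D_2 = 0.5040
D_3 = 0.6048
D_4 = 0.6731
D_5 = 0.7492
D_6 = 0.8339
D_7 = 0.9281
TV_7 = 0.9652/(0.089−0.04) = 19.6983
P₀ = Σ Dₜ/(1+r)ᵗ + TV_7/(1+r)^7 = 14.1028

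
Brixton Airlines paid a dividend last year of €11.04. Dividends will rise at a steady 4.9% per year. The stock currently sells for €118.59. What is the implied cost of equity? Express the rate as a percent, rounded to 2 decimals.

14.67%

Rearranging the constant-growth DDM: r = D₁/P₀ + g.
D₁ = 11.04 × (1 + 0.049) = 11.5810.
r = 11.5810 / 118.59 + 0.049 = 0.09766 + 0.049 = 0.14666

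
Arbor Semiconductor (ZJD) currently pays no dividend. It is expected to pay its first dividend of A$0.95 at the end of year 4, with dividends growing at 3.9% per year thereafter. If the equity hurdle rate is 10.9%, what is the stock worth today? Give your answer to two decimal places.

Deferred-dividend DDM. At t=3 the remaining stream is a growing perpetuity with first payment D_4 = 0.95.
V_3 = D_4/(r−g) = 0.95/(0.109−0.039) = 13.5714
P₀ = V_3/(1+r)^3 = 13.5714/(1+0.109)^3 = 9.9502

A$9.95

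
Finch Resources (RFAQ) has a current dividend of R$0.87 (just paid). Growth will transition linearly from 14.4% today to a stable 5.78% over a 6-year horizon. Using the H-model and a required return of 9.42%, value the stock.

R$31.46

H-model: P₀ = D₀[(1+g_L) + H(g_S−g_L)]/(r−g_L), with H = 6/2 = 3.
P₀ = 0.87 × [(1+0.0578) + 3×(0.144−0.0578)] / (0.0942−0.0578)
   = 0.87 × 1.3164 / 0.0364 = 31.4634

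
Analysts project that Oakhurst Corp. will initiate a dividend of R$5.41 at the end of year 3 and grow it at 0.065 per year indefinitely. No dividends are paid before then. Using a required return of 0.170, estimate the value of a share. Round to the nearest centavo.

Deferred-dividend DDM. At t=2 the remaining stream is a growing perpetuity with first payment D_3 = 5.41.
V_2 = D_3/(r−g) = 5.41/(0.17−0.065) = 51.5238
P₀ = V_2/(1+r)^2 = 51.5238/(1+0.17)^2 = 37.6388

R$37.64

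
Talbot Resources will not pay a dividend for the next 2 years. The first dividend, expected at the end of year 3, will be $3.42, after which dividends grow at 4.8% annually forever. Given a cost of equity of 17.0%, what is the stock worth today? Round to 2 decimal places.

Deferred-dividend DDM. At t=2 the remaining stream is a growing perpetuity with first payment D_3 = 3.42.
V_2 = D_3/(r−g) = 3.42/(0.17−0.048) = 28.0328
P₀ = V_2/(1+r)^2 = 28.0328/(1+0.17)^2 = 20.4783

$20.48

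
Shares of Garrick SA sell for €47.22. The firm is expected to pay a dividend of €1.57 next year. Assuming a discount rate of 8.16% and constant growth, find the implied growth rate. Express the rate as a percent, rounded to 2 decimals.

4.84%

From P₀ = D₁/(r − g), the implied growth is g = r − D₁/P₀.
g = 0.0816 − 1.57/47.22 = 0.0816 − 0.03325 = 0.04835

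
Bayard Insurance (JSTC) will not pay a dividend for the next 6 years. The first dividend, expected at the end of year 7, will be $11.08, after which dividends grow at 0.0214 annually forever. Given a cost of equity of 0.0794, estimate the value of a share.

$120.79

Deferred-dividend DDM. At t=6 the remaining stream is a growing perpetuity with first payment D_7 = 11.08.
V_6 = D_7/(r−g) = 11.08/(0.0794−0.0214) = 191.0345
P₀ = V_6/(1+r)^6 = 191.0345/(1+0.0794)^6 = 120.7862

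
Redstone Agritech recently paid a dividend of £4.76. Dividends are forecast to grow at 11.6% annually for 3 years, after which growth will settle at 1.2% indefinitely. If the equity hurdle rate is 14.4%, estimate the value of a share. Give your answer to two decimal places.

Two-stage DDM. Project D₁…D_3 at 0.116, terminal growth 0.012, discount at r = 0.144.
D_1 = 5.3122
D_2 = 5.9284
D_3 = 6.6161
Terminal value at t=3: TV = D_4/(r−g) = 6.6955/(0.144−0.012) = 50.7231
P₀ = 5.3122/(1+0.144)^1 + 5.9284/(1+0.144)^2 + 6.6161/(1+0.144)^3 + 50.7231/(1+0.144)^3 = 47.4711

£47.47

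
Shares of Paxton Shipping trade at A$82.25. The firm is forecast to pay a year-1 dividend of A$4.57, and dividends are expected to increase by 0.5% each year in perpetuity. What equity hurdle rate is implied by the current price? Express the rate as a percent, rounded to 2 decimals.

Rearranging the constant-growth DDM: r = D₁/P₀ + g.
r = 4.5700 / 82.25 + 0.005 = 0.05556 + 0.005 = 0.06056

6.06%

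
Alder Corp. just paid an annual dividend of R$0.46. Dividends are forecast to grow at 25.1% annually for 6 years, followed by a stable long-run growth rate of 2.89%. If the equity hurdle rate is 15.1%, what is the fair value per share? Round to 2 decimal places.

R$10.12

Two-stage DDM. Project D₁…D_6 at 0.251, terminal growth 0.0289, discount at r = 0.151.
D_1 = 0.5755
D_2 = 0.7199
D_3 = 0.9006
D_4 = 1.1266
D_5 = 1.4094
D_6 = 1.7632
Terminal value at t=6: TV = D_7/(r−g) = 1.8142/(0.151−0.0289) = 14.8580
P₀ = 0.5755/(1+0.151)^1 + 0.7199/(1+0.151)^2 + 0.9006/(1+0.151)^3 + 1.1266/(1+0.151)^4 + 1.4094/(1+0.151)^5 + 1.7632/(1+0.151)^6 + 14.8580/(1+0.151)^6 = 10.1220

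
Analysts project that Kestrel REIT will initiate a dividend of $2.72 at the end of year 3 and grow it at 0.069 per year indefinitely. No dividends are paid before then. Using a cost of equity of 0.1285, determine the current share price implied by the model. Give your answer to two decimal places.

Deferred-dividend DDM. At t=2 the remaining stream is a growing perpetuity with first payment D_3 = 2.72.
V_2 = D_3/(r−g) = 2.72/(0.1285−0.069) = 45.7143
P₀ = V_2/(1+r)^2 = 45.7143/(1+0.1285)^2 = 35.8962

$35.90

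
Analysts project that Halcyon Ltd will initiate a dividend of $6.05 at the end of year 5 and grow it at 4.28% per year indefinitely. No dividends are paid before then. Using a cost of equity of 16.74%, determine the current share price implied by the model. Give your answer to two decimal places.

$26.14

Deferred-dividend DDM. At t=4 the remaining stream is a growing perpetuity with first payment D_5 = 6.05.
V_4 = D_5/(r−g) = 6.05/(0.1674−0.0428) = 48.5554
P₀ = V_4/(1+r)^4 = 48.5554/(1+0.1674)^4 = 26.1432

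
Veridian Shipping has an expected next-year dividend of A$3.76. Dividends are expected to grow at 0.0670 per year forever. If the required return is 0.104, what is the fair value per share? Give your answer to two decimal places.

Gordon growth model: P₀ = D₁/(r − g), with D₁ = 3.76 given directly.
P₀ = 3.7600 / (0.104 − 0.067) = 3.7600 / 0.037 = 101.6216

A$101.62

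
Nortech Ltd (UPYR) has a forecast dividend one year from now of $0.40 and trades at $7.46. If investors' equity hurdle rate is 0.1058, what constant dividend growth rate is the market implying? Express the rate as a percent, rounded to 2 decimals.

5.22%

From P₀ = D₁/(r − g), the implied growth is g = r − D₁/P₀.
g = 0.1058 − 0.40/7.46 = 0.1058 − 0.05362 = 0.05218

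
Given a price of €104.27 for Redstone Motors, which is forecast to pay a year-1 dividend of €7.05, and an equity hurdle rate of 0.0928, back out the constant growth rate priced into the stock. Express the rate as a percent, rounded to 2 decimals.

From P₀ = D₁/(r − g), the implied growth is g = r − D₁/P₀.
g = 0.0928 − 7.05/104.27 = 0.0928 − 0.06761 = 0.02519

2.52%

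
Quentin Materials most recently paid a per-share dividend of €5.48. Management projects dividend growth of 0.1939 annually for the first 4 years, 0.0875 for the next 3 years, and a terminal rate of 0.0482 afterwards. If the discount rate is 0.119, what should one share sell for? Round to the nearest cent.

€142.47

Three-stage DDM. Project D₁…D_7; terminal Gordon value at t=7 with g = 0.0482; discount at r = 0.119.
D_1 = 6.5426
D_2 = 7.8112
D_3 = 9.3258
D_4 = 11.1340
D_5 = 12.1083
D_6 = 13.1677
D_7 = 14.3199
TV_7 = 15.0101/(0.119−0.0482) = 212.0074
P₀ = Σ Dₜ/(1+r)ᵗ + TV_7/(1+r)^7 = 142.4714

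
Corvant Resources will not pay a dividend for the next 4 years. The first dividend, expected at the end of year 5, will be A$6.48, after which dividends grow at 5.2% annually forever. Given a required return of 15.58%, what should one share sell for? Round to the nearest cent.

Deferred-dividend DDM. At t=4 the remaining stream is a growing perpetuity with first payment D_5 = 6.48.
V_4 = D_5/(r−g) = 6.48/(0.1558−0.052) = 62.4277
P₀ = V_4/(1+r)^4 = 62.4277/(1+0.1558)^4 = 34.9822

A$34.98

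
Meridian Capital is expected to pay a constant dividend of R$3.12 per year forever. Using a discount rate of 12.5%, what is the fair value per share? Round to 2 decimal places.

R$24.96

Zero-growth DDM (perpetuity): P₀ = D/r = 3.12 / 0.125 = 24.9600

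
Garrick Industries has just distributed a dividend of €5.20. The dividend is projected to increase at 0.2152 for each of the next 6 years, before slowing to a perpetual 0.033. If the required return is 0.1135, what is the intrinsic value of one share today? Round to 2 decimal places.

€155.57

Two-stage DDM. Project D₁…D_6 at 0.2152, terminal growth 0.033, discount at r = 0.1135.
D_1 = 6.3190
D_2 = 7.6789
D_3 = 9.3314
D_4 = 11.3395
D_5 = 13.7798
D_6 = 16.7452
Terminal value at t=6: TV = D_7/(r−g) = 17.2978/(0.1135−0.033) = 214.8792
P₀ = 6.3190/(1+0.1135)^1 + 7.6789/(1+0.1135)^2 + 9.3314/(1+0.1135)^3 + 11.3395/(1+0.1135)^4 + 13.7798/(1+0.1135)^5 + 16.7452/(1+0.1135)^6 + 214.8792/(1+0.1135)^6 = 155.5719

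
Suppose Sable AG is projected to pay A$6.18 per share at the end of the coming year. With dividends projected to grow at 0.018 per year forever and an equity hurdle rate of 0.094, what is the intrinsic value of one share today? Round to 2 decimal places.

A$81.32

Gordon growth model: P₀ = D₁/(r − g), with D₁ = 6.18 given directly.
P₀ = 6.1800 / (0.094 − 0.018) = 6.1800 / 0.076 = 81.3158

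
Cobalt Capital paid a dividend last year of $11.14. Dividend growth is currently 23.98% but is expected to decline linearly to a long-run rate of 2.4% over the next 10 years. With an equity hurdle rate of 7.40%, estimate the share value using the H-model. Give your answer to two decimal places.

$468.55

H-model: P₀ = D₀[(1+g_L) + H(g_S−g_L)]/(r−g_L), with H = 10/2 = 5.
P₀ = 11.14 × [(1+0.024) + 5×(0.2398−0.024)] / (0.074−0.024)
   = 11.14 × 2.1030 / 0.05 = 468.5484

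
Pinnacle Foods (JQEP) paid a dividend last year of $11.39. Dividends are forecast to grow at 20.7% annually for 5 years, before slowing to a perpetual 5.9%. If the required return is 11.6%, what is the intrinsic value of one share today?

Two-stage DDM. Project D₁…D_5 at 0.207, terminal growth 0.059, discount at r = 0.116.
D_1 = 13.7477
D_2 = 16.5935
D_3 = 20.0284
D_4 = 24.1742
D_5 = 29.1783
Terminal value at t=5: TV = D_6/(r−g) = 30.8998/(0.116−0.059) = 542.1022
P₀ = 13.7477/(1+0.116)^1 + 16.5935/(1+0.116)^2 + 20.0284/(1+0.116)^3 + 24.1742/(1+0.116)^4 + 29.1783/(1+0.116)^5 + 542.1022/(1+0.116)^5 = 385.6473

$385.65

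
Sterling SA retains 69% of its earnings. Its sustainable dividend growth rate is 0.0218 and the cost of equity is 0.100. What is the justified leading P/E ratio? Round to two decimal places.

Payout ratio b = 1 − 0.69 = 0.31.
Justified leading P/E = b/(r−g) = 0.31/(0.1−0.0218) = 3.9642

3.96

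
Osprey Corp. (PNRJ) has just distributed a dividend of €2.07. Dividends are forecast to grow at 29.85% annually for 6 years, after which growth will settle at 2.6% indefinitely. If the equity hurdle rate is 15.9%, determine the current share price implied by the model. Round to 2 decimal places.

€50.42

Two-stage DDM. Project D₁…D_6 at 0.2985, terminal growth 0.026, discount at r = 0.159.
D_1 = 2.6879
D_2 = 3.4902
D_3 = 4.5321
D_4 = 5.8849
D_5 = 7.6415
D_6 = 9.9225
Terminal value at t=6: TV = D_7/(r−g) = 10.1805/(0.159−0.026) = 76.5452
P₀ = 2.6879/(1+0.159)^1 + 3.4902/(1+0.159)^2 + 4.5321/(1+0.159)^3 + 5.8849/(1+0.159)^4 + 7.6415/(1+0.159)^5 + 9.9225/(1+0.159)^6 + 76.5452/(1+0.159)^6 = 50.4179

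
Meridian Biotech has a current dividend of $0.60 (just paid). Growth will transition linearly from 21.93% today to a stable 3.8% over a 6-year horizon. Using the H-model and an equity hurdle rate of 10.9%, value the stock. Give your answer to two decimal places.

$13.37

H-model: P₀ = D₀[(1+g_L) + H(g_S−g_L)]/(r−g_L), with H = 6/2 = 3.
P₀ = 0.60 × [(1+0.038) + 3×(0.2193−0.038)] / (0.109−0.038)
   = 0.60 × 1.5819 / 0.071 = 13.3682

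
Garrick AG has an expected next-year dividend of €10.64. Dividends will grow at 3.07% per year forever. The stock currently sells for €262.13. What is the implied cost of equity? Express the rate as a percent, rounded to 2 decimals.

7.13%

Rearranging the constant-growth DDM: r = D₁/P₀ + g.
r = 10.6400 / 262.13 + 0.0307 = 0.04059 + 0.0307 = 0.07129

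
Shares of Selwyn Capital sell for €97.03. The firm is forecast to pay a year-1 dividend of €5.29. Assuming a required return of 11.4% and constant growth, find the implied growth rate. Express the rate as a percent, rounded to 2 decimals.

From P₀ = D₁/(r − g), the implied growth is g = r − D₁/P₀.
g = 0.114 − 5.29/97.03 = 0.114 − 0.05452 = 0.05948

5.95%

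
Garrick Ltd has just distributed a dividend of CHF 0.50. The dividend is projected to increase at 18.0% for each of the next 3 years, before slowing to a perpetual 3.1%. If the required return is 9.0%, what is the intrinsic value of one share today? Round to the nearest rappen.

CHF 12.85

Two-stage DDM. Project D₁…D_3 at 0.18, terminal growth 0.031, discount at r = 0.09.
D_1 = 0.5900
D_2 = 0.6962
D_3 = 0.8215
Terminal value at t=3: TV = D_4/(r−g) = 0.8470/(0.09−0.031) = 14.3556
P₀ = 0.5900/(1+0.09)^1 + 0.6962/(1+0.09)^2 + 0.8215/(1+0.09)^3 + 14.3556/(1+0.09)^3 = 12.8468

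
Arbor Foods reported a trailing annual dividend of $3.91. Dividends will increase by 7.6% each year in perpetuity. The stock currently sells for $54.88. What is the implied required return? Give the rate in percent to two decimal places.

15.27%

Rearranging the constant-growth DDM: r = D₁/P₀ + g.
D₁ = 3.91 × (1 + 0.076) = 4.2072.
r = 4.2072 / 54.88 + 0.076 = 0.07666 + 0.076 = 0.15266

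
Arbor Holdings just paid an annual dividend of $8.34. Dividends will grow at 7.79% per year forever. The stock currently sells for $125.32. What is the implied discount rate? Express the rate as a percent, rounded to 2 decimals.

14.96%

Rearranging the constant-growth DDM: r = D₁/P₀ + g.
D₁ = 8.34 × (1 + 0.0779) = 8.9897.
r = 8.9897 / 125.32 + 0.0779 = 0.07173 + 0.0779 = 0.14963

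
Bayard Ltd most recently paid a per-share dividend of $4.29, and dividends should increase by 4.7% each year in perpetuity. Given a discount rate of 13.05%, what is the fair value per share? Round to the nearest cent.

$53.79

Gordon growth model: P₀ = D₁/(r − g). D₁ = 4.29 × (1 + 0.047) = 4.4916.
P₀ = 4.4916 / (0.1305 − 0.047) = 4.4916 / 0.0835 = 53.7920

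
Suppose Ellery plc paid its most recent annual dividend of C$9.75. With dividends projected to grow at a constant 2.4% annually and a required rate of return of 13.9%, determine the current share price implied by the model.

Gordon growth model: P₀ = D₁/(r − g). D₁ = 9.75 × (1 + 0.024) = 9.9840.
P₀ = 9.9840 / (0.139 − 0.024) = 9.9840 / 0.115 = 86.8174

C$86.82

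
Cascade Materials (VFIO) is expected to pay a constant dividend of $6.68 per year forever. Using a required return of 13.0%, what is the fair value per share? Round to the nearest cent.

$51.38

Zero-growth DDM (perpetuity): P₀ = D/r = 6.68 / 0.13 = 51.3846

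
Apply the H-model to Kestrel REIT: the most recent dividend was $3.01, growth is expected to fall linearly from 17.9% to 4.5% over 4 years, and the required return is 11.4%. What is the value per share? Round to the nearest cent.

$57.28

H-model: P₀ = D₀[(1+g_L) + H(g_S−g_L)]/(r−g_L), with H = 4/2 = 2.
P₀ = 3.01 × [(1+0.045) + 2×(0.179−0.045)] / (0.114−0.045)
   = 3.01 × 1.3130 / 0.069 = 57.2772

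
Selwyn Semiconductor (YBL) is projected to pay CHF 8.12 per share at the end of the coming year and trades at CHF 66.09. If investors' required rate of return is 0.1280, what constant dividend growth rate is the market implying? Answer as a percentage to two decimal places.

0.51%

From P₀ = D₁/(r − g), the implied growth is g = r − D₁/P₀.
g = 0.128 − 8.12/66.09 = 0.128 − 0.12286 = 0.00514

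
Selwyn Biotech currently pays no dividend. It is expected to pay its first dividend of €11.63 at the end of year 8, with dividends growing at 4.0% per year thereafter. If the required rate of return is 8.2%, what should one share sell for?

€159.49

Deferred-dividend DDM. At t=7 the remaining stream is a growing perpetuity with first payment D_8 = 11.63.
V_7 = D_8/(r−g) = 11.63/(0.082−0.04) = 276.9048
P₀ = V_7/(1+r)^7 = 276.9048/(1+0.082)^7 = 159.4923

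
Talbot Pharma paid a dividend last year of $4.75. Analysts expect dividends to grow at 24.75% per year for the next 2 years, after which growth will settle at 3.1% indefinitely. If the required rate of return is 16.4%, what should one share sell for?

$52.84

Two-stage DDM. Project D₁…D_2 at 0.2475, terminal growth 0.031, discount at r = 0.164.
D_1 = 5.9256
D_2 = 7.3922
Terminal value at t=2: TV = D_3/(r−g) = 7.6214/(0.164−0.031) = 57.3036
P₀ = 5.9256/(1+0.164)^1 + 7.3922/(1+0.164)^2 + 57.3036/(1+0.164)^2 = 52.8404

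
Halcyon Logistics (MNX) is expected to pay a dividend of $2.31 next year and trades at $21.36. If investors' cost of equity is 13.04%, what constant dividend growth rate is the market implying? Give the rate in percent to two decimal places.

From P₀ = D₁/(r − g), the implied growth is g = r − D₁/P₀.
g = 0.1304 − 2.31/21.36 = 0.1304 − 0.10815 = 0.02225

2.23%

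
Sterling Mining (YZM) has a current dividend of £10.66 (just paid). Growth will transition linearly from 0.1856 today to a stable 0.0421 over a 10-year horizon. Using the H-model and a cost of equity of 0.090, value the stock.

£391.59

H-model: P₀ = D₀[(1+g_L) + H(g_S−g_L)]/(r−g_L), with H = 10/2 = 5.
P₀ = 10.66 × [(1+0.0421) + 5×(0.1856−0.0421)] / (0.09−0.0421)
   = 10.66 × 1.7596 / 0.0479 = 391.5937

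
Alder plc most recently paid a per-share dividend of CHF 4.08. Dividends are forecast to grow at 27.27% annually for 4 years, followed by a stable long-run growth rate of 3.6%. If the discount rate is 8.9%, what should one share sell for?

Two-stage DDM. Project D₁…D_4 at 0.2727, terminal growth 0.036, discount at r = 0.089.
D_1 = 5.1926
D_2 = 6.6086
D_3 = 8.4108
D_4 = 10.7044
Terminal value at t=4: TV = D_5/(r−g) = 11.0898/(0.089−0.036) = 209.2417
P₀ = 5.1926/(1+0.089)^1 + 6.6086/(1+0.089)^2 + 8.4108/(1+0.089)^3 + 10.7044/(1+0.089)^4 + 209.2417/(1+0.089)^4 = 173.2419

CHF 173.24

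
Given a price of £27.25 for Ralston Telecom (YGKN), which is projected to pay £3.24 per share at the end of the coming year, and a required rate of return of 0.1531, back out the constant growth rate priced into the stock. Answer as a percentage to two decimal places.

3.42%

From P₀ = D₁/(r − g), the implied growth is g = r − D₁/P₀.
g = 0.1531 − 3.24/27.25 = 0.1531 − 0.11890 = 0.03420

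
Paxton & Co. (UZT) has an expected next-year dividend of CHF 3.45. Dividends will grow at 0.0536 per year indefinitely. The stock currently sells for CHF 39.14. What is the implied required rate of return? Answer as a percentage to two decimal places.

Rearranging the constant-growth DDM: r = D₁/P₀ + g.
r = 3.4500 / 39.14 + 0.0536 = 0.08815 + 0.0536 = 0.14175

14.17%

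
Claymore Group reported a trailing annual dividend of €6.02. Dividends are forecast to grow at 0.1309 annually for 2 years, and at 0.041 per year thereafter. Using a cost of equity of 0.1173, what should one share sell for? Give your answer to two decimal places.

Two-stage DDM. Project D₁…D_2 at 0.1309, terminal growth 0.041, discount at r = 0.1173.
D_1 = 6.8080
D_2 = 7.6992
Terminal value at t=2: TV = D_3/(r−g) = 8.0149/(0.1173−0.041) = 105.0440
P₀ = 6.8080/(1+0.1173)^1 + 7.6992/(1+0.1173)^2 + 105.0440/(1+0.1173)^2 = 96.4063

€96.41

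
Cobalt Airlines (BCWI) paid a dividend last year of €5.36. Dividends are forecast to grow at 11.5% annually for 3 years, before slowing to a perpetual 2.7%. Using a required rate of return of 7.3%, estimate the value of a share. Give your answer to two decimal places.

€151.65

Two-stage DDM. Project D₁…D_3 at 0.115, terminal growth 0.027, discount at r = 0.073.
D_1 = 5.9764
D_2 = 6.6637
D_3 = 7.4300
Terminal value at t=3: TV = D_4/(r−g) = 7.6306/(0.073−0.027) = 165.8830
P₀ = 5.9764/(1+0.073)^1 + 6.6637/(1+0.073)^2 + 7.4300/(1+0.073)^3 + 165.8830/(1+0.073)^3 = 151.6494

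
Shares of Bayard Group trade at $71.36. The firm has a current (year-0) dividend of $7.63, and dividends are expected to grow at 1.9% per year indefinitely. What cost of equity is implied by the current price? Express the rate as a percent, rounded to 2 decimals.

12.80%

Rearranging the constant-growth DDM: r = D₁/P₀ + g.
D₁ = 7.63 × (1 + 0.019) = 7.7750.
r = 7.7750 / 71.36 + 0.019 = 0.10895 + 0.019 = 0.12795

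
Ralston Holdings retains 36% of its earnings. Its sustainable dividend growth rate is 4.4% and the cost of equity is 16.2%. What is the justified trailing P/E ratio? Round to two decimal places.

5.66

Payout ratio b = 1 − 0.36 = 0.64.
Justified trailing P/E = b(1+g)/(r−g) = 0.64×(1+0.044)/(0.162−0.044) = 5.6624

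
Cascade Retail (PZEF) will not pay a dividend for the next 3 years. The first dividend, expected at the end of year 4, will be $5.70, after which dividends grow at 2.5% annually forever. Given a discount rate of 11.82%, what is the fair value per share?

$43.74

Deferred-dividend DDM. At t=3 the remaining stream is a growing perpetuity with first payment D_4 = 5.70.
V_3 = D_4/(r−g) = 5.70/(0.1182−0.025) = 61.1588
P₀ = V_3/(1+r)^3 = 61.1588/(1+0.1182)^3 = 43.7422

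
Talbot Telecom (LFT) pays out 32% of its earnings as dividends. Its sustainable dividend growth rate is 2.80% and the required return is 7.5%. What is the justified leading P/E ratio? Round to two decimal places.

6.81

Justified leading P/E = b/(r−g) = 0.32/(0.075−0.028) = 6.8085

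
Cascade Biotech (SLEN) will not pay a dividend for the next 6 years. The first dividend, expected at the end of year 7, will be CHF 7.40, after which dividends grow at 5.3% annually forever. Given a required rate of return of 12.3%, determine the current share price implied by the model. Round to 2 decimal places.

CHF 52.71

Deferred-dividend DDM. At t=6 the remaining stream is a growing perpetuity with first payment D_7 = 7.40.
V_6 = D_7/(r−g) = 7.40/(0.123−0.053) = 105.7143
P₀ = V_6/(1+r)^6 = 105.7143/(1+0.123)^6 = 52.7054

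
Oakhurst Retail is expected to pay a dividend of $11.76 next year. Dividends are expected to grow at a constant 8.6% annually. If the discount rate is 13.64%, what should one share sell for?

Gordon growth model: P₀ = D₁/(r − g), with D₁ = 11.76 given directly.
P₀ = 11.7600 / (0.1364 − 0.086) = 11.7600 / 0.0504 = 233.3333

$233.33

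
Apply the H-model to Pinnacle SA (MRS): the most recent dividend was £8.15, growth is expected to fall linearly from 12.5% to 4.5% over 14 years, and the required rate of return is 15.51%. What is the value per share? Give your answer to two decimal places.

£118.81

H-model: P₀ = D₀[(1+g_L) + H(g_S−g_L)]/(r−g_L), with H = 14/2 = 7.
P₀ = 8.15 × [(1+0.045) + 7×(0.125−0.045)] / (0.1551−0.045)
   = 8.15 × 1.6050 / 0.1101 = 118.8079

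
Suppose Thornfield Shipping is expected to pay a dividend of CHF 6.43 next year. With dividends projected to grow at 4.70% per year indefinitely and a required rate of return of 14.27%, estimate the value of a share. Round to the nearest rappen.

Gordon growth model: P₀ = D₁/(r − g), with D₁ = 6.43 given directly.
P₀ = 6.4300 / (0.1427 − 0.047) = 6.4300 / 0.0957 = 67.1891

CHF 67.19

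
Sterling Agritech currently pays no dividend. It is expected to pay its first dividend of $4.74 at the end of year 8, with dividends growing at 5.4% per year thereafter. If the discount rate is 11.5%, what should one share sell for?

$36.27

Deferred-dividend DDM. At t=7 the remaining stream is a growing perpetuity with first payment D_8 = 4.74.
V_7 = D_8/(r−g) = 4.74/(0.115−0.054) = 77.7049
P₀ = V_7/(1+r)^7 = 77.7049/(1+0.115)^7 = 36.2681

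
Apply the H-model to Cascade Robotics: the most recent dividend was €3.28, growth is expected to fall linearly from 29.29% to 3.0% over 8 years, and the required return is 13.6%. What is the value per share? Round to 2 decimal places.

H-model: P₀ = D₀[(1+g_L) + H(g_S−g_L)]/(r−g_L), with H = 8/2 = 4.
P₀ = 3.28 × [(1+0.03) + 4×(0.2929−0.03)] / (0.136−0.03)
   = 3.28 × 2.0816 / 0.106 = 64.4118

€64.41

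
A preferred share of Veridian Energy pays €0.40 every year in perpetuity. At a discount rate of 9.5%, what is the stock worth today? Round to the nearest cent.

Zero-growth DDM (perpetuity): P₀ = D/r = 0.40 / 0.095 = 4.2105

€4.21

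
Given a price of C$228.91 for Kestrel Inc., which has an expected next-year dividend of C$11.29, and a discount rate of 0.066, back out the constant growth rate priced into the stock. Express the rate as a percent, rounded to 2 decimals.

From P₀ = D₁/(r − g), the implied growth is g = r − D₁/P₀.
g = 0.066 − 11.29/228.91 = 0.066 − 0.04932 = 0.01668

1.67%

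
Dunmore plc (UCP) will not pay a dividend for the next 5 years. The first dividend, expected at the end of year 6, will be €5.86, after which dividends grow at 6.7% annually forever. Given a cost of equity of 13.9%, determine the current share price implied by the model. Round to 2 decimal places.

€42.46

Deferred-dividend DDM. At t=5 the remaining stream is a growing perpetuity with first payment D_6 = 5.86.
V_5 = D_6/(r−g) = 5.86/(0.139−0.067) = 81.3889
P₀ = V_5/(1+r)^5 = 81.3889/(1+0.139)^5 = 42.4567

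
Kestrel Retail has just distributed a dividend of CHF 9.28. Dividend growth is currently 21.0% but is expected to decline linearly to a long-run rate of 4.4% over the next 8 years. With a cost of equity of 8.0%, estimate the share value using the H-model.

CHF 440.28

H-model: P₀ = D₀[(1+g_L) + H(g_S−g_L)]/(r−g_L), with H = 8/2 = 4.
P₀ = 9.28 × [(1+0.044) + 4×(0.21−0.044)] / (0.08−0.044)
   = 9.28 × 1.7080 / 0.036 = 440.2844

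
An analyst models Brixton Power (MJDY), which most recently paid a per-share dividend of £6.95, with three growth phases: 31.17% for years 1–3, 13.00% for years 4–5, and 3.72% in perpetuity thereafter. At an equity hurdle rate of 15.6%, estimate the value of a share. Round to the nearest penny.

£131.32

Three-stage DDM. Project D₁…D_5; terminal Gordon value at t=5 with g = 0.0372; discount at r = 0.156.
D_1 = 9.1163
D_2 = 11.9579
D_3 = 15.6851
D_4 = 17.7242
D_5 = 20.0284
TV_5 = 20.7734/(0.156−0.0372) = 174.8603
P₀ = Σ Dₜ/(1+r)ᵗ + TV_5/(1+r)^5 = 131.3185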